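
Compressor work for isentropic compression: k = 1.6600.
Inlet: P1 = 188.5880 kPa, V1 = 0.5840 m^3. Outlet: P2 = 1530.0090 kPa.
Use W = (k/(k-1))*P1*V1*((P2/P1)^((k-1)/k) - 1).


(k-1)/k = 0.3976
(P2/P1)^exp = 2.2987
W = 2.5152 * 188.5880 * 0.5840 * (2.2987 - 1) = 359.7476 kJ

359.7476 kJ


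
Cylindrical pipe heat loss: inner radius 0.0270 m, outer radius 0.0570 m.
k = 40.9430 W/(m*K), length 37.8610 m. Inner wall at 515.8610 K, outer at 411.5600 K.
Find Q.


dT = 104.3010 K
ln(ro/ri) = 0.7472
Q = 2*pi*40.9430*37.8610*104.3010 / 0.7472 = 1359548.9496 W

1359548.9496 W


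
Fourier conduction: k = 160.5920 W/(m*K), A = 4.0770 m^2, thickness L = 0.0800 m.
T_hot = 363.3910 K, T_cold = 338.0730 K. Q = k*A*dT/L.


dT = 25.3180 K
Q = 160.5920 * 4.0770 * 25.3180 / 0.0800 = 207206.8110 W

207206.8110 W


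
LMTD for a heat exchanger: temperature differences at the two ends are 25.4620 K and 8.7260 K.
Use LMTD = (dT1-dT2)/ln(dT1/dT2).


dT1/dT2 = 2.9179
ln(dT1/dT2) = 1.0709
LMTD = 16.7360 / 1.0709 = 15.6283 K

15.6283 K


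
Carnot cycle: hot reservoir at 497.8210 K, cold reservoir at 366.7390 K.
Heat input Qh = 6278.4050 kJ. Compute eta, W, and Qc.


eta = 1 - 366.7390/497.8210 = 0.2633
W = 0.2633 * 6278.4050 = 1653.1763 kJ
Qc = 6278.4050 - 1653.1763 = 4625.2287 kJ

eta = 26.3312%, W = 1653.1763 kJ, Qc = 4625.2287 kJ


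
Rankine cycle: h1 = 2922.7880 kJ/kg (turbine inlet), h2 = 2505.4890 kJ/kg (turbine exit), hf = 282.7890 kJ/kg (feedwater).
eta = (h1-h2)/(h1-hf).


W = 417.2990 kJ/kg
Q_in = 2639.9990 kJ/kg
eta = 0.1581 = 15.8068%

eta = 15.8068%


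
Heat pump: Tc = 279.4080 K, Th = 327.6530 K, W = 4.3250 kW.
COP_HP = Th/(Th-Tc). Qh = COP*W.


COP = 327.6530 / 48.2450 = 6.7914
Qh = 6.7914 * 4.3250 = 29.3730 kW

COP = 6.7914, Qh = 29.3730 kW


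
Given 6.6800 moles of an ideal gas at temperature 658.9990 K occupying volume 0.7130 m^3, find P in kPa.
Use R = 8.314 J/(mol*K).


P = nRT/V = 6.6800 * 8.314 * 658.9990 / 0.7130
= 36599.1701 / 0.7130 = 51331.2344 Pa = 51.3312 kPa

51.3312 kPa


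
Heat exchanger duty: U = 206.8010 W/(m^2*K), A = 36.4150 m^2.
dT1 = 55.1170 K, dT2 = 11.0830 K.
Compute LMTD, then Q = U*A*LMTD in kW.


LMTD = 27.4518 K
Q = 206.8010 * 36.4150 * 27.4518 = 206730.3898 W = 206.7304 kW

206.7304 kW


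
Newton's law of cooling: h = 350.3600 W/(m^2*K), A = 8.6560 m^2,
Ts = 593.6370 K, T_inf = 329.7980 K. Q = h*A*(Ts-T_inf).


dT = 263.8390 K
Q = 350.3600 * 8.6560 * 263.8390 = 800148.7989 W

800148.7989 W


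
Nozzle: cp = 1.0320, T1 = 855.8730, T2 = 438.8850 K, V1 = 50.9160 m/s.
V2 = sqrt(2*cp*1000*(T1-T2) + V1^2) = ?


dT = 416.9880 K
2*cp*1000*dT = 860663.2320
V1^2 = 2592.4391
V2 = sqrt(863255.6711) = 929.1155 m/s

929.1155 m/s


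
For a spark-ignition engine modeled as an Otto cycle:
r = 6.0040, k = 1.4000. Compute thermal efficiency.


r^(k-1) = 2.0482
eta = 1 - 1/2.0482 = 0.5118 = 51.1771%

51.1771%


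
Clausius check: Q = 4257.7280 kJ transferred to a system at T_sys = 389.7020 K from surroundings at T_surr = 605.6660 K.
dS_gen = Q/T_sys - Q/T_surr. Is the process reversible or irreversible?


dS_sys = 4257.7280/389.7020 = 10.9256 kJ/K
dS_surr = -4257.7280/605.6660 = -7.0298 kJ/K
dS_gen = 10.9256 - 7.0298 = 3.8958 kJ/K (irreversible)

dS_gen = 3.8958 kJ/K, irreversible


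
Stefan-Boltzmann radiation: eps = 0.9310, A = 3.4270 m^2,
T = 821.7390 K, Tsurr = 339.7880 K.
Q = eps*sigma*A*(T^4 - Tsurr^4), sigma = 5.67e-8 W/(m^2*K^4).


T^4 = 4.5597e+11
Tsurr^4 = 1.3330e+10
Q = 0.9310 * 5.67e-8 * 3.4270 * 4.4264e+11 = 80074.9633 W

80074.9633 W


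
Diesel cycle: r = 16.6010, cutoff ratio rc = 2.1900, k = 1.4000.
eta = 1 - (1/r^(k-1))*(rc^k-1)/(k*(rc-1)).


r^(k-1) = 3.0765
rc^k = 2.9966
eta = 0.6105 = 61.0460%

61.0460%


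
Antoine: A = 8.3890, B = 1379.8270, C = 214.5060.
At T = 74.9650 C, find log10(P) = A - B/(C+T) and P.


C+T = 289.4710
B/(C+T) = 4.7667
log10(P) = 8.3890 - 4.7667 = 3.6223
P = 10^3.6223 = 4190.6434 mmHg

4190.6434 mmHg


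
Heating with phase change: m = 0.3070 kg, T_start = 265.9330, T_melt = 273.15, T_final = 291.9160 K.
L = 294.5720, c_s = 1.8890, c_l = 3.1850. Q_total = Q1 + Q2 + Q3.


Q1 (sensible, solid) = 0.3070 * 1.8890 * 7.2170 = 4.1853 kJ
Q2 (latent) = 0.3070 * 294.5720 = 90.4336 kJ
Q3 (sensible, liquid) = 0.3070 * 3.1850 * 18.7660 = 18.3493 kJ
Q_total = 112.9682 kJ

112.9682 kJ


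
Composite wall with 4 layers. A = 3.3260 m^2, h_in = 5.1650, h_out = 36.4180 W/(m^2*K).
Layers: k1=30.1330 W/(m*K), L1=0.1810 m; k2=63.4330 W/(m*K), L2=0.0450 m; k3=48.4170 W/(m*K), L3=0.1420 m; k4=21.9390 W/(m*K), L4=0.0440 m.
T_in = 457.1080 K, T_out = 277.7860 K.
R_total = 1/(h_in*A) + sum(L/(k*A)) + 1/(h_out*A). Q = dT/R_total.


R_conv_in = 1/(5.1650*3.3260) = 0.0582
R_1 = 0.1810/(30.1330*3.3260) = 0.0018
R_2 = 0.0450/(63.4330*3.3260) = 0.0002
R_3 = 0.1420/(48.4170*3.3260) = 0.0009
R_4 = 0.0440/(21.9390*3.3260) = 0.0006
R_conv_out = 1/(36.4180*3.3260) = 0.0083
R_total = 0.0700 K/W
Q = 179.3220 / 0.0700 = 2562.7961 W

R_total = 0.0700 K/W, Q = 2562.7961 W


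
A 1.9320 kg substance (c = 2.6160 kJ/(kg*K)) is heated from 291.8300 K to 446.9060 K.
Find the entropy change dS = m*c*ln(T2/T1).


T2/T1 = 1.5314
ln(T2/T1) = 0.4262
dS = 1.9320 * 2.6160 * 0.4262 = 2.1539 kJ/K

2.1539 kJ/K


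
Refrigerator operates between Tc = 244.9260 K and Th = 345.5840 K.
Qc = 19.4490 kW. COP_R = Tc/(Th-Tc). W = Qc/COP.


COP = 244.9260 / 100.6580 = 2.4332
W = 19.4490 / 2.4332 = 7.9930 kW

COP = 2.4332, W = 7.9930 kW


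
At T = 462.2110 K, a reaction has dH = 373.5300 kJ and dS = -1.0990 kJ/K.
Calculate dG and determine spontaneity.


T*dS = 462.2110 * -1.0990 = -507.9699 kJ
dG = 373.5300 + 507.9699 = 881.4999 kJ (non-spontaneous)

dG = 881.4999 kJ, non-spontaneous


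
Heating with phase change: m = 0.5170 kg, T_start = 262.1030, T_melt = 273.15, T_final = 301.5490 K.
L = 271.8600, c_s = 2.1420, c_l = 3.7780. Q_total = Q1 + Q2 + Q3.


Q1 (sensible, solid) = 0.5170 * 2.1420 * 11.0470 = 12.2336 kJ
Q2 (latent) = 0.5170 * 271.8600 = 140.5516 kJ
Q3 (sensible, liquid) = 0.5170 * 3.7780 * 28.3990 = 55.4697 kJ
Q_total = 208.2549 kJ

208.2549 kJ


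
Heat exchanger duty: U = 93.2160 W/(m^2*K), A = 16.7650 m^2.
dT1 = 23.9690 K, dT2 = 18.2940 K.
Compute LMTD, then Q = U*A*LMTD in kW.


LMTD = 21.0039 K
Q = 93.2160 * 16.7650 * 21.0039 = 32824.1525 W = 32.8242 kW

32.8242 kW


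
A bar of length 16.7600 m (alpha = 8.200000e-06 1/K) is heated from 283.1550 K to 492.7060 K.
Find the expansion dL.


dT = 209.5510 K
dL = 8.200000e-06 * 16.7600 * 209.5510 = 0.028799 m
L_final = 16.788799 m

dL = 0.028799 m


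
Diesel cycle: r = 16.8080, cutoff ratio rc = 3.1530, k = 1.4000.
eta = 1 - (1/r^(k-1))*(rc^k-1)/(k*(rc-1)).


r^(k-1) = 3.0918
rc^k = 4.9913
eta = 0.5717 = 57.1712%

57.1712%


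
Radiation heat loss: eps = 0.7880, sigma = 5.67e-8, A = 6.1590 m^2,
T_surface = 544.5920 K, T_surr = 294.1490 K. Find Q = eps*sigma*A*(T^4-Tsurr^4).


T^4 = 8.7960e+10
Tsurr^4 = 7.4863e+09
Q = 0.7880 * 5.67e-8 * 6.1590 * 8.0474e+10 = 22144.8646 W

22144.8646 W


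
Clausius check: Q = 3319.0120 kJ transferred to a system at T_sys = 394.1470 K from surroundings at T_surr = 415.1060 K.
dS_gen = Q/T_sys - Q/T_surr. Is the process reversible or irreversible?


dS_sys = 3319.0120/394.1470 = 8.4207 kJ/K
dS_surr = -3319.0120/415.1060 = -7.9956 kJ/K
dS_gen = 8.4207 - 7.9956 = 0.4252 kJ/K (irreversible)

dS_gen = 0.4252 kJ/K, irreversible


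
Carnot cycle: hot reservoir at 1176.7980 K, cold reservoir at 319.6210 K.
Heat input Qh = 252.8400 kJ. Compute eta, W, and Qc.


eta = 1 - 319.6210/1176.7980 = 0.7284
W = 0.7284 * 252.8400 = 184.1681 kJ
Qc = 252.8400 - 184.1681 = 68.6719 kJ

eta = 72.8398%, W = 184.1681 kJ, Qc = 68.6719 kJ


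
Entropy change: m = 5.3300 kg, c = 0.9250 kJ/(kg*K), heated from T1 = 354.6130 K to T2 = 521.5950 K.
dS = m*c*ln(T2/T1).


T2/T1 = 1.4709
ln(T2/T1) = 0.3859
dS = 5.3300 * 0.9250 * 0.3859 = 1.9024 kJ/K

1.9024 kJ/K


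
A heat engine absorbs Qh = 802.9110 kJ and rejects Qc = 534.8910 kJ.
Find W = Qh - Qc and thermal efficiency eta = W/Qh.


W = 802.9110 - 534.8910 = 268.0200 kJ
eta = 268.0200 / 802.9110 = 0.3338 = 33.3810%

W = 268.0200 kJ, eta = 33.3810%


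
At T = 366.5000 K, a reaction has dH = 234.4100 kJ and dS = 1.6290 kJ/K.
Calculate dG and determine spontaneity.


T*dS = 366.5000 * 1.6290 = 597.0285 kJ
dG = 234.4100 - 597.0285 = -362.6185 kJ (spontaneous)

dG = -362.6185 kJ, spontaneous


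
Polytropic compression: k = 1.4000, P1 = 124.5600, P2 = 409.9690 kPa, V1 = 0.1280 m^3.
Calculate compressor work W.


(k-1)/k = 0.2857
(P2/P1)^exp = 1.4055
W = 3.5000 * 124.5600 * 0.1280 * (1.4055 - 1) = 22.6262 kJ

22.6262 kJ


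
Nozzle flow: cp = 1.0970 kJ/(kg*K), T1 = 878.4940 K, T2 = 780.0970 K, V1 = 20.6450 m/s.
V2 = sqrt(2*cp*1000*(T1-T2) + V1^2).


dT = 98.3970 K
2*cp*1000*dT = 215883.0180
V1^2 = 426.2160
V2 = sqrt(216309.2340) = 465.0906 m/s

465.0906 m/s


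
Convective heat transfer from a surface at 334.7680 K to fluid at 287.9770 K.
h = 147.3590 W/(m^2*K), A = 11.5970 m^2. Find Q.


dT = 46.7910 K
Q = 147.3590 * 11.5970 * 46.7910 = 79962.1844 W

79962.1844 W


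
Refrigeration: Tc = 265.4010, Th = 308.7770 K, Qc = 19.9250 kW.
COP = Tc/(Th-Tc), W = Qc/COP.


COP = 265.4010 / 43.3760 = 6.1186
W = 19.9250 / 6.1186 = 3.2565 kW

COP = 6.1186, W = 3.2565 kW


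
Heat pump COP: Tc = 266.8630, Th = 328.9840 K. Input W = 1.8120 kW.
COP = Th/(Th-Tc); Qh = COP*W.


COP = 328.9840 / 62.1210 = 5.2959
Qh = 5.2959 * 1.8120 = 9.5961 kW

COP = 5.2959, Qh = 9.5961 kW


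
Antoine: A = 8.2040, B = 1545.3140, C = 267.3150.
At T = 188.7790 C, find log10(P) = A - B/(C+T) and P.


C+T = 456.0940
B/(C+T) = 3.3881
log10(P) = 8.2040 - 3.3881 = 4.8159
P = 10^4.8159 = 65441.3037 mmHg

65441.3037 mmHg


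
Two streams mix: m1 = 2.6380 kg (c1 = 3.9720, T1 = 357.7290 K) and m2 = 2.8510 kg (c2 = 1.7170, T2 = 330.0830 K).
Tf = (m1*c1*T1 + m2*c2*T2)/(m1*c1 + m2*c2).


num = 5364.1445
den = 15.3733
Tf = 348.9260 K

348.9260 K


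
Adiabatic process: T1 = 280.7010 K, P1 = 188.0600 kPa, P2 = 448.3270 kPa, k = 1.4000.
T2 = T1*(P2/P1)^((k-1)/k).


(k-1)/k = 0.2857
(P2/P1)^exp = 1.2817
T2 = 280.7010 * 1.2817 = 359.7854 K

359.7854 K


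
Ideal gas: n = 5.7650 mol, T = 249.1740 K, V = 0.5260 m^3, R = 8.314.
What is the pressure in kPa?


P = nRT/V = 5.7650 * 8.314 * 249.1740 / 0.5260
= 11942.9621 / 0.5260 = 22705.2512 Pa = 22.7053 kPa

22.7053 kPa


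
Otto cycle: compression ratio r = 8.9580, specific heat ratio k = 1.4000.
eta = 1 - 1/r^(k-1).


r^(k-1) = 2.4037
eta = 1 - 1/2.4037 = 0.5840 = 58.3979%

58.3979%


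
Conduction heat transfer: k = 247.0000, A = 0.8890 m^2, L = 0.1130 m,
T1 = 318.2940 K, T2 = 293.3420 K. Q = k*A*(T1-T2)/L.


dT = 24.9520 K
Q = 247.0000 * 0.8890 * 24.9520 / 0.1130 = 48487.0355 W

48487.0355 W


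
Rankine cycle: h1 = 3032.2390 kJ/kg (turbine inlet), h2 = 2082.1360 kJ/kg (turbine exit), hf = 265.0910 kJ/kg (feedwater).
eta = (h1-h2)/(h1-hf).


W = 950.1030 kJ/kg
Q_in = 2767.1480 kJ/kg
eta = 0.3434 = 34.3351%

eta = 34.3351%


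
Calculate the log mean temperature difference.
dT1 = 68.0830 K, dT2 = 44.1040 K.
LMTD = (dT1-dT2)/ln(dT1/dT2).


dT1/dT2 = 1.5437
ln(dT1/dT2) = 0.4342
LMTD = 23.9790 / 0.4342 = 55.2286 K

55.2286 K


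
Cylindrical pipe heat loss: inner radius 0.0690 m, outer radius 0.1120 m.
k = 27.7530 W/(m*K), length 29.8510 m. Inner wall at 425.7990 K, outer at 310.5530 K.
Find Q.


dT = 115.2460 K
ln(ro/ri) = 0.4844
Q = 2*pi*27.7530*29.8510*115.2460 / 0.4844 = 1238446.5238 W

1238446.5238 W


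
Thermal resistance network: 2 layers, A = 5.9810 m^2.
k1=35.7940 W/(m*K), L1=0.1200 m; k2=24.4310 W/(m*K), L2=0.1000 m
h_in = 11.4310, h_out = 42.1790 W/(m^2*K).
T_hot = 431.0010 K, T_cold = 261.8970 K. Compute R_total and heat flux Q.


R_conv_in = 1/(11.4310*5.9810) = 0.0146
R_1 = 0.1200/(35.7940*5.9810) = 0.0006
R_2 = 0.1000/(24.4310*5.9810) = 0.0007
R_conv_out = 1/(42.1790*5.9810) = 0.0040
R_total = 0.0198 K/W
Q = 169.1040 / 0.0198 = 8525.3608 W

R_total = 0.0198 K/W, Q = 8525.3608 W


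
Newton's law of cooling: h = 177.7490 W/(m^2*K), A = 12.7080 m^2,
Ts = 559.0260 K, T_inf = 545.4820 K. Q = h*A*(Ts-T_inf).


dT = 13.5440 K
Q = 177.7490 * 12.7080 * 13.5440 = 30593.6517 W

30593.6517 W


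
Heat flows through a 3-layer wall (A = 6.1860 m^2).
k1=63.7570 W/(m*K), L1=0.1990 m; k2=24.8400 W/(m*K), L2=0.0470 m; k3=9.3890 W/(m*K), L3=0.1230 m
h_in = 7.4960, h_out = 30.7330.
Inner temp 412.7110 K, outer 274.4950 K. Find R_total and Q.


R_conv_in = 1/(7.4960*6.1860) = 0.0216
R_1 = 0.1990/(63.7570*6.1860) = 0.0005
R_2 = 0.0470/(24.8400*6.1860) = 0.0003
R_3 = 0.1230/(9.3890*6.1860) = 0.0021
R_conv_out = 1/(30.7330*6.1860) = 0.0053
R_total = 0.0298 K/W
Q = 138.2160 / 0.0298 = 4645.3337 W

R_total = 0.0298 K/W, Q = 4645.3337 W


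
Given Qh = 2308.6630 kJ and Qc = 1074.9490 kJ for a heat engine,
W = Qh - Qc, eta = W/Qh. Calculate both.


W = 2308.6630 - 1074.9490 = 1233.7140 kJ
eta = 1233.7140 / 2308.6630 = 0.5344 = 53.4385%

W = 1233.7140 kJ, eta = 53.4385%


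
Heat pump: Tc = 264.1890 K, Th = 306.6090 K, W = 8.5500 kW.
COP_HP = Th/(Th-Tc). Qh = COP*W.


COP = 306.6090 / 42.4200 = 7.2279
Qh = 7.2279 * 8.5500 = 61.7988 kW

COP = 7.2279, Qh = 61.7988 kW


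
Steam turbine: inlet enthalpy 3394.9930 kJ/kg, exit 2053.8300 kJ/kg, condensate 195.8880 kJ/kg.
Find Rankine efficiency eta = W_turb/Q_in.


W = 1341.1630 kJ/kg
Q_in = 3199.1050 kJ/kg
eta = 0.4192 = 41.9231%

eta = 41.9231%


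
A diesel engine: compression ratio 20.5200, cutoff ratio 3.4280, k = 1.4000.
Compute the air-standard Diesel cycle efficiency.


r^(k-1) = 3.3487
rc^k = 5.6112
eta = 0.5949 = 59.4895%

59.4895%


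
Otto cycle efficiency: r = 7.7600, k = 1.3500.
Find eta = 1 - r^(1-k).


r^(k-1) = 2.0486
eta = 1 - 1/2.0486 = 0.5119 = 51.1856%

51.1856%


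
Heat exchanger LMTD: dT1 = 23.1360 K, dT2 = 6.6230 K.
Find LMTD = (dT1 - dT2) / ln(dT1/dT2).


dT1/dT2 = 3.4933
ln(dT1/dT2) = 1.2508
LMTD = 16.5130 / 1.2508 = 13.2015 K

13.2015 K


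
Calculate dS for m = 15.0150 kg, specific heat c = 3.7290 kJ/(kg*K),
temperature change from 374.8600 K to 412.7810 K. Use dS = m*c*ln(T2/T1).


T2/T1 = 1.1012
ln(T2/T1) = 0.0964
dS = 15.0150 * 3.7290 * 0.0964 = 5.3955 kJ/K

5.3955 kJ/K


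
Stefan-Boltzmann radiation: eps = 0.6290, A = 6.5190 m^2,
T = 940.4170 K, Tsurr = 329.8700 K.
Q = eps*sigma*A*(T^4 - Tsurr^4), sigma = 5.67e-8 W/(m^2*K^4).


T^4 = 7.8214e+11
Tsurr^4 = 1.1841e+10
Q = 0.6290 * 5.67e-8 * 6.5190 * 7.7029e+11 = 179090.1212 W

179090.1212 W


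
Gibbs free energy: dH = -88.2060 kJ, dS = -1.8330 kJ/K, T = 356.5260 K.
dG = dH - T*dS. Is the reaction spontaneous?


T*dS = 356.5260 * -1.8330 = -653.5122 kJ
dG = -88.2060 + 653.5122 = 565.3062 kJ (non-spontaneous)

dG = 565.3062 kJ, non-spontaneous


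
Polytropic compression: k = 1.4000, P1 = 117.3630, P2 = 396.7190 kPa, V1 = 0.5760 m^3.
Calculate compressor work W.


(k-1)/k = 0.2857
(P2/P1)^exp = 1.4162
W = 3.5000 * 117.3630 * 0.5760 * (1.4162 - 1) = 98.4780 kJ

98.4780 kJ


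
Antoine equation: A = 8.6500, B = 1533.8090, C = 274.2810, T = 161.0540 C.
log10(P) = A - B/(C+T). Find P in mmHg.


C+T = 435.3350
B/(C+T) = 3.5233
log10(P) = 8.6500 - 3.5233 = 5.1267
P = 10^5.1267 = 133879.9781 mmHg

133879.9781 mmHg


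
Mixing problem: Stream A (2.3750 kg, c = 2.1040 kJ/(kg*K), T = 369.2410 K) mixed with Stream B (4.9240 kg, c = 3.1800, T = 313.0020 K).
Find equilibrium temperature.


num = 6746.1828
den = 20.6553
Tf = 326.6075 K

326.6075 K


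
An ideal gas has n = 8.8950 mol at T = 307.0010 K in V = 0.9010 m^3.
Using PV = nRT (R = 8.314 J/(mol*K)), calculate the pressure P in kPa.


P = nRT/V = 8.8950 * 8.314 * 307.0010 / 0.9010
= 22703.6542 / 0.9010 = 25198.2843 Pa = 25.1983 kPa

25.1983 kPa


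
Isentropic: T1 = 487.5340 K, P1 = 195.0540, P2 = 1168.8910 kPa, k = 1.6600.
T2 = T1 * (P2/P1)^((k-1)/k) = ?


(k-1)/k = 0.3976
(P2/P1)^exp = 2.0379
T2 = 487.5340 * 2.0379 = 993.5250 K

993.5250 K


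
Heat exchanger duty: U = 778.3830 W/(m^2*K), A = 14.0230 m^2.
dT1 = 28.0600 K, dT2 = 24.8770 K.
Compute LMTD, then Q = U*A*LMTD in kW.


LMTD = 26.4366 K
Q = 778.3830 * 14.0230 * 26.4366 = 288562.1758 W = 288.5622 kW

288.5622 kW


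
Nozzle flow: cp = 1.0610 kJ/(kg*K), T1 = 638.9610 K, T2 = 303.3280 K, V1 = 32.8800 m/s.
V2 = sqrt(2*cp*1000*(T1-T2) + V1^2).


dT = 335.6330 K
2*cp*1000*dT = 712213.2260
V1^2 = 1081.0944
V2 = sqrt(713294.3204) = 844.5675 m/s

844.5675 m/s


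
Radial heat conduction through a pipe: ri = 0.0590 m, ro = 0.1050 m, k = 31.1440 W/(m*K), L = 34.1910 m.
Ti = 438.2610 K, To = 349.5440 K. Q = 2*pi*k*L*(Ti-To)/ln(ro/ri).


dT = 88.7170 K
ln(ro/ri) = 0.5764
Q = 2*pi*31.1440*34.1910*88.7170 / 0.5764 = 1029749.7113 W

1029749.7113 W


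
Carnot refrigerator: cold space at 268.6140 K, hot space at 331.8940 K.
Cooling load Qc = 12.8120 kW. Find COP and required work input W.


COP = 268.6140 / 63.2800 = 4.2448
W = 12.8120 / 4.2448 = 3.0182 kW

COP = 4.2448, W = 3.0182 kW


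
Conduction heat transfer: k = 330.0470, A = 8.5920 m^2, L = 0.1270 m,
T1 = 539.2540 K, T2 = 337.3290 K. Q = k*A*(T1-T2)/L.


dT = 201.9250 K
Q = 330.0470 * 8.5920 * 201.9250 / 0.1270 = 4508752.8359 W

4508752.8359 W


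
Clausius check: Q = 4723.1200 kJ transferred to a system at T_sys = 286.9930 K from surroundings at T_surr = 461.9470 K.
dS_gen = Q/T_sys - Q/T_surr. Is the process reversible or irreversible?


dS_sys = 4723.1200/286.9930 = 16.4573 kJ/K
dS_surr = -4723.1200/461.9470 = -10.2244 kJ/K
dS_gen = 16.4573 - 10.2244 = 6.2329 kJ/K (irreversible)

dS_gen = 6.2329 kJ/K, irreversible


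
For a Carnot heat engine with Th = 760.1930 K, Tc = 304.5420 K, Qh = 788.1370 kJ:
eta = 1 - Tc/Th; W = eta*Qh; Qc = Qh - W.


eta = 1 - 304.5420/760.1930 = 0.5994
W = 0.5994 * 788.1370 = 472.4003 kJ
Qc = 788.1370 - 472.4003 = 315.7367 kJ

eta = 59.9389%, W = 472.4003 kJ, Qc = 315.7367 kJ


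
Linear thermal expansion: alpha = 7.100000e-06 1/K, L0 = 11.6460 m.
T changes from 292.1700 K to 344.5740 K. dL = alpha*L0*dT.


dT = 52.4040 K
dL = 7.100000e-06 * 11.6460 * 52.4040 = 0.004333 m
L_final = 11.650333 m

dL = 0.004333 m


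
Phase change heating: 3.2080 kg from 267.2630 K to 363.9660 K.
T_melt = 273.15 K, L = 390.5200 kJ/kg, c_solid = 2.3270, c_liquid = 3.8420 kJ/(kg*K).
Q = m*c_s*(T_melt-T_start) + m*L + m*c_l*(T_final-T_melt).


Q1 (sensible, solid) = 3.2080 * 2.3270 * 5.8870 = 43.9465 kJ
Q2 (latent) = 3.2080 * 390.5200 = 1252.7882 kJ
Q3 (sensible, liquid) = 3.2080 * 3.8420 * 90.8160 = 1119.3196 kJ
Q_total = 2416.0543 kJ

2416.0543 kJ


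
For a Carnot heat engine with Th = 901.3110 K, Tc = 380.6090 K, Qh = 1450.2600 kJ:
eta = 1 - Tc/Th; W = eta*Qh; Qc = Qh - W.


eta = 1 - 380.6090/901.3110 = 0.5777
W = 0.5777 * 1450.2600 = 837.8388 kJ
Qc = 1450.2600 - 837.8388 = 612.4212 kJ

eta = 57.7716%, W = 837.8388 kJ, Qc = 612.4212 kJ


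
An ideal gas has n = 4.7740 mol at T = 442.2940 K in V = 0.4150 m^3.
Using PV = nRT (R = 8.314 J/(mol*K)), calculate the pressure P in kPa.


P = nRT/V = 4.7740 * 8.314 * 442.2940 / 0.4150
= 17555.1071 / 0.4150 = 42301.4628 Pa = 42.3015 kPa

42.3015 kPa


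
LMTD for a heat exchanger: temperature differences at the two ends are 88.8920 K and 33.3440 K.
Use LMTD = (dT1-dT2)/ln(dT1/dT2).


dT1/dT2 = 2.6659
ln(dT1/dT2) = 0.9805
LMTD = 55.5480 / 0.9805 = 56.6502 K

56.6502 K


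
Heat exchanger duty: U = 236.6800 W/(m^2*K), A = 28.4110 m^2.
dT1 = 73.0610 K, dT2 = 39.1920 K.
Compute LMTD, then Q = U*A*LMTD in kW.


LMTD = 54.3799 K
Q = 236.6800 * 28.4110 * 54.3799 = 365667.5864 W = 365.6676 kW

365.6676 kW


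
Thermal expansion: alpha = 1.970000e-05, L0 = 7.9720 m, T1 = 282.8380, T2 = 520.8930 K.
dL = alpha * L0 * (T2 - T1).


dT = 238.0550 K
dL = 1.970000e-05 * 7.9720 * 238.0550 = 0.037386 m
L_final = 8.009386 m

dL = 0.037386 m


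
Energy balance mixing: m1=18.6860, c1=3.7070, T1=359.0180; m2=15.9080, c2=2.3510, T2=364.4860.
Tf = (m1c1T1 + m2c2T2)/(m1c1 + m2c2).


num = 38500.4885
den = 106.6687
Tf = 360.9352 K

360.9352 K


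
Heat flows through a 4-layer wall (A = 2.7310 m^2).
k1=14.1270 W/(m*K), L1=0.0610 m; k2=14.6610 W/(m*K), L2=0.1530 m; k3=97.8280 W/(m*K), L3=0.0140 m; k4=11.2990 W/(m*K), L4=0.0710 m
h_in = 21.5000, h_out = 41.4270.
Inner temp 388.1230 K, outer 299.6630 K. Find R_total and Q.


R_conv_in = 1/(21.5000*2.7310) = 0.0170
R_1 = 0.0610/(14.1270*2.7310) = 0.0016
R_2 = 0.1530/(14.6610*2.7310) = 0.0038
R_3 = 0.0140/(97.8280*2.7310) = 5.2401e-05
R_4 = 0.0710/(11.2990*2.7310) = 0.0023
R_conv_out = 1/(41.4270*2.7310) = 0.0088
R_total = 0.0336 K/W
Q = 88.4600 / 0.0336 = 2630.7442 W

R_total = 0.0336 K/W, Q = 2630.7442 W


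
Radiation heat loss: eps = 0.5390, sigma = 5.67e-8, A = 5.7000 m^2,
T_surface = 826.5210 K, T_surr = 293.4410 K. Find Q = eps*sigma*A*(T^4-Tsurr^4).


T^4 = 4.6668e+11
Tsurr^4 = 7.4145e+09
Q = 0.5390 * 5.67e-8 * 5.7000 * 4.5926e+11 = 80003.0978 W

80003.0978 W


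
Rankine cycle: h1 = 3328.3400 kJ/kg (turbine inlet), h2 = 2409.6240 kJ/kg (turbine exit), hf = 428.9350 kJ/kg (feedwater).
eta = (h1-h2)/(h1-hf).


W = 918.7160 kJ/kg
Q_in = 2899.4050 kJ/kg
eta = 0.3169 = 31.6864%

eta = 31.6864%


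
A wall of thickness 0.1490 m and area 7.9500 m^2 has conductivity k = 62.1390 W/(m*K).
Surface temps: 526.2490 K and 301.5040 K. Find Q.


dT = 224.7450 K
Q = 62.1390 * 7.9500 * 224.7450 / 0.1490 = 745135.3353 W

745135.3353 W


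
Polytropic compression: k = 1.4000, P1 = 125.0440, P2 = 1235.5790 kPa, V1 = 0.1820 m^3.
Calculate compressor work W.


(k-1)/k = 0.2857
(P2/P1)^exp = 1.9241
W = 3.5000 * 125.0440 * 0.1820 * (1.9241 - 1) = 73.6085 kJ

73.6085 kJ


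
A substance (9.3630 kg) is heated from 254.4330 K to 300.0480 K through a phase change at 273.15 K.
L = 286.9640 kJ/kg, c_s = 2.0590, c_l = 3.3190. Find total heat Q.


Q1 (sensible, solid) = 9.3630 * 2.0590 * 18.7170 = 360.8341 kJ
Q2 (latent) = 9.3630 * 286.9640 = 2686.8439 kJ
Q3 (sensible, liquid) = 9.3630 * 3.3190 * 26.8980 = 835.8768 kJ
Q_total = 3883.5549 kJ

3883.5549 kJ


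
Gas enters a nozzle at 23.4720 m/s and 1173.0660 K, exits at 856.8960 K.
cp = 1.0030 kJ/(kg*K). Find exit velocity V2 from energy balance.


dT = 316.1700 K
2*cp*1000*dT = 634237.0200
V1^2 = 550.9348
V2 = sqrt(634787.9548) = 796.7358 m/s

796.7358 m/s


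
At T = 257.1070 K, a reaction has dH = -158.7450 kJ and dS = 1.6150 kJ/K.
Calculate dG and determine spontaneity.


T*dS = 257.1070 * 1.6150 = 415.2278 kJ
dG = -158.7450 - 415.2278 = -573.9728 kJ (spontaneous)

dG = -573.9728 kJ, spontaneous


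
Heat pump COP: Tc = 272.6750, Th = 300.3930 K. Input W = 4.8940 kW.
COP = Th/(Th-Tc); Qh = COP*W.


COP = 300.3930 / 27.7180 = 10.8375
Qh = 10.8375 * 4.8940 = 53.0386 kW

COP = 10.8375, Qh = 53.0386 kW


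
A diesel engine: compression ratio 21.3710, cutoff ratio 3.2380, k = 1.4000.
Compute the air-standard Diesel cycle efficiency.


r^(k-1) = 3.4035
rc^k = 5.1807
eta = 0.6080 = 60.7960%

60.7960%


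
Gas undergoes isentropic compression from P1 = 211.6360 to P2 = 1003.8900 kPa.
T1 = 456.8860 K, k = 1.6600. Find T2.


(k-1)/k = 0.3976
(P2/P1)^exp = 1.8570
T2 = 456.8860 * 1.8570 = 848.4326 K

848.4326 K


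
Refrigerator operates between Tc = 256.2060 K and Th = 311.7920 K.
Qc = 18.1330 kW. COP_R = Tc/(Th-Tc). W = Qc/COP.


COP = 256.2060 / 55.5860 = 4.6092
W = 18.1330 / 4.6092 = 3.9341 kW

COP = 4.6092, W = 3.9341 kW


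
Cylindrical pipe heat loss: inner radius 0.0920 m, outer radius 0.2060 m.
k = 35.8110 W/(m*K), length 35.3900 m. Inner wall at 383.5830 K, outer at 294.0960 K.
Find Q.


dT = 89.4870 K
ln(ro/ri) = 0.8061
Q = 2*pi*35.8110*35.3900*89.4870 / 0.8061 = 884004.7374 W

884004.7374 W


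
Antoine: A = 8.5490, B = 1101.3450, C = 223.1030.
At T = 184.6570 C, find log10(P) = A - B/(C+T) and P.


C+T = 407.7600
B/(C+T) = 2.7010
log10(P) = 8.5490 - 2.7010 = 5.8480
P = 10^5.8480 = 704751.8065 mmHg

704751.8065 mmHg


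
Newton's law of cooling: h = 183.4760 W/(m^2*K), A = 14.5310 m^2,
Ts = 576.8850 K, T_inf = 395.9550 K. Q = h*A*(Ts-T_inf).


dT = 180.9300 K
Q = 183.4760 * 14.5310 * 180.9300 = 482375.6196 W

482375.6196 W


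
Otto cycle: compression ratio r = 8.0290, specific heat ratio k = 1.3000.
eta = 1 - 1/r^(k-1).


r^(k-1) = 1.8681
eta = 1 - 1/1.8681 = 0.4647 = 46.4695%

46.4695%


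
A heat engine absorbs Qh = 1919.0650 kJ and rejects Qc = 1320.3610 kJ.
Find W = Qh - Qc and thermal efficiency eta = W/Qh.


W = 1919.0650 - 1320.3610 = 598.7040 kJ
eta = 598.7040 / 1919.0650 = 0.3120 = 31.1977%

W = 598.7040 kJ, eta = 31.1977%


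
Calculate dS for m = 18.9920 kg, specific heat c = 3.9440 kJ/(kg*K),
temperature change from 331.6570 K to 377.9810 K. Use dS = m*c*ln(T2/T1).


T2/T1 = 1.1397
ln(T2/T1) = 0.1307
dS = 18.9920 * 3.9440 * 0.1307 = 9.7932 kJ/K

9.7932 kJ/K


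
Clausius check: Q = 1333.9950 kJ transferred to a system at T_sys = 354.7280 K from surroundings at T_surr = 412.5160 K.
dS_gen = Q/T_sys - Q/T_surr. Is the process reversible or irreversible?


dS_sys = 1333.9950/354.7280 = 3.7606 kJ/K
dS_surr = -1333.9950/412.5160 = -3.2338 kJ/K
dS_gen = 3.7606 - 3.2338 = 0.5268 kJ/K (irreversible)

dS_gen = 0.5268 kJ/K, irreversible


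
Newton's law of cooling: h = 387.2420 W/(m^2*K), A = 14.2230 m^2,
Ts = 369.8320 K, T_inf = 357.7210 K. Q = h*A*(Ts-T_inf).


dT = 12.1110 K
Q = 387.2420 * 14.2230 * 12.1110 = 66704.2751 W

66704.2751 W


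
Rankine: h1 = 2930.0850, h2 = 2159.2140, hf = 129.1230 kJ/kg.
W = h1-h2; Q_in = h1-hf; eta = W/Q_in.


W = 770.8710 kJ/kg
Q_in = 2800.9620 kJ/kg
eta = 0.2752 = 27.5217%

eta = 27.5217%


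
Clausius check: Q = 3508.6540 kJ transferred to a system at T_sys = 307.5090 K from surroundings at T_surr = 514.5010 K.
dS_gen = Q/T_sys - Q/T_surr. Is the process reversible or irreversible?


dS_sys = 3508.6540/307.5090 = 11.4099 kJ/K
dS_surr = -3508.6540/514.5010 = -6.8195 kJ/K
dS_gen = 11.4099 - 6.8195 = 4.5904 kJ/K (irreversible)

dS_gen = 4.5904 kJ/K, irreversible


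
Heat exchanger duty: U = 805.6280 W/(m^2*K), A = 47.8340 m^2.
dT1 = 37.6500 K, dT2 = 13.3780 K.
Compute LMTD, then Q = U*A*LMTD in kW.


LMTD = 23.4575 K
Q = 805.6280 * 47.8340 * 23.4575 = 903968.6903 W = 903.9687 kW

903.9687 kW


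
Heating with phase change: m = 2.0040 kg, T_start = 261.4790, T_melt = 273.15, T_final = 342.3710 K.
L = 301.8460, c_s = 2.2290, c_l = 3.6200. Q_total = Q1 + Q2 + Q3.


Q1 (sensible, solid) = 2.0040 * 2.2290 * 11.6710 = 52.1334 kJ
Q2 (latent) = 2.0040 * 301.8460 = 604.8994 kJ
Q3 (sensible, liquid) = 2.0040 * 3.6200 * 69.2210 = 502.1624 kJ
Q_total = 1159.1951 kJ

1159.1951 kJ


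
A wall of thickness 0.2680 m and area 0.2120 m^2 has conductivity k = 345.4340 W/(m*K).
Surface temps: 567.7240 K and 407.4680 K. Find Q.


dT = 160.2560 K
Q = 345.4340 * 0.2120 * 160.2560 / 0.2680 = 43790.5548 W

43790.5548 W


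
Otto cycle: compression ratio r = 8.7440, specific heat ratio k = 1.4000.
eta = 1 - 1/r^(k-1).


r^(k-1) = 2.3806
eta = 1 - 1/2.3806 = 0.5799 = 57.9936%

57.9936%


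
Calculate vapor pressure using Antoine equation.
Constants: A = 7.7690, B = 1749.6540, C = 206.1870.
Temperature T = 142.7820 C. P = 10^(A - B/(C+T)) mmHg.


C+T = 348.9690
B/(C+T) = 5.0138
log10(P) = 7.7690 - 5.0138 = 2.7552
P = 10^2.7552 = 569.1404 mmHg

569.1404 mmHg


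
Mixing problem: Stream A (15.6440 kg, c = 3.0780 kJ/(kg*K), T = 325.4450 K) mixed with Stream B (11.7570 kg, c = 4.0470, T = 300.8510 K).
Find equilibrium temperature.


num = 29985.5679
den = 95.7328
Tf = 313.2214 K

313.2214 K


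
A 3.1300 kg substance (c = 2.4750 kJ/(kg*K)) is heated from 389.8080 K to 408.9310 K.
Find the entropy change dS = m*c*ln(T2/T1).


T2/T1 = 1.0491
ln(T2/T1) = 0.0479
dS = 3.1300 * 2.4750 * 0.0479 = 0.3710 kJ/K

0.3710 kJ/K


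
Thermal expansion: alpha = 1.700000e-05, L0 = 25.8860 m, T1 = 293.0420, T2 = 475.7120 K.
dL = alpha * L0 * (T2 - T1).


dT = 182.6700 K
dL = 1.700000e-05 * 25.8860 * 182.6700 = 0.080386 m
L_final = 25.966386 m

dL = 0.080386 m


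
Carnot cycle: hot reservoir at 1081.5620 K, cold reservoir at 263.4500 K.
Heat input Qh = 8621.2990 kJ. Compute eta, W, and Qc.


eta = 1 - 263.4500/1081.5620 = 0.7564
W = 0.7564 * 8621.2990 = 6521.2981 kJ
Qc = 8621.2990 - 6521.2981 = 2100.0009 kJ

eta = 75.6417%, W = 6521.2981 kJ, Qc = 2100.0009 kJ


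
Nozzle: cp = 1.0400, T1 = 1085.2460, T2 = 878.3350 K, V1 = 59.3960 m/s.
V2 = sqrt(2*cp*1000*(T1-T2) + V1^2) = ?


dT = 206.9110 K
2*cp*1000*dT = 430374.8800
V1^2 = 3527.8848
V2 = sqrt(433902.7648) = 658.7130 m/s

658.7130 m/s


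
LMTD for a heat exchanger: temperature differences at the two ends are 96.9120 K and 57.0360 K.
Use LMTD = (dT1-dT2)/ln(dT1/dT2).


dT1/dT2 = 1.6991
ln(dT1/dT2) = 0.5301
LMTD = 39.8760 / 0.5301 = 75.2206 K

75.2206 K


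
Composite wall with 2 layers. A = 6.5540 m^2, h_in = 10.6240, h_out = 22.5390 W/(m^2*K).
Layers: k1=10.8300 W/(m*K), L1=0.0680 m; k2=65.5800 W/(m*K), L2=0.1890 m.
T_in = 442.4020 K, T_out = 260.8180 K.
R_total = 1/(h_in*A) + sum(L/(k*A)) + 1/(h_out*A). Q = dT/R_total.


R_conv_in = 1/(10.6240*6.5540) = 0.0144
R_1 = 0.0680/(10.8300*6.5540) = 0.0010
R_2 = 0.1890/(65.5800*6.5540) = 0.0004
R_conv_out = 1/(22.5390*6.5540) = 0.0068
R_total = 0.0225 K/W
Q = 181.5840 / 0.0225 = 8060.0218 W

R_total = 0.0225 K/W, Q = 8060.0218 W


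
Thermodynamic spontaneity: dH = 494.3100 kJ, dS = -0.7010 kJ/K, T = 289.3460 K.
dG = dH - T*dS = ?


T*dS = 289.3460 * -0.7010 = -202.8315 kJ
dG = 494.3100 + 202.8315 = 697.1415 kJ (non-spontaneous)

dG = 697.1415 kJ, non-spontaneous


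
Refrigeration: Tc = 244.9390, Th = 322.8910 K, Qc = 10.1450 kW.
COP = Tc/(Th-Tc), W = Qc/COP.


COP = 244.9390 / 77.9520 = 3.1422
W = 10.1450 / 3.1422 = 3.2287 kW

COP = 3.1422, W = 3.2287 kW


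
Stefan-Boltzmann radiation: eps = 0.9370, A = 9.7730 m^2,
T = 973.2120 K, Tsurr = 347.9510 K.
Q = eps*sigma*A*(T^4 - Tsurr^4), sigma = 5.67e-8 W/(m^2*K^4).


T^4 = 8.9708e+11
Tsurr^4 = 1.4658e+10
Q = 0.9370 * 5.67e-8 * 9.7730 * 8.8242e+11 = 458168.8290 W

458168.8290 W


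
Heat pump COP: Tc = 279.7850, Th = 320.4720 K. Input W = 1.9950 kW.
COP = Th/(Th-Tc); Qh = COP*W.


COP = 320.4720 / 40.6870 = 7.8765
Qh = 7.8765 * 1.9950 = 15.7137 kW

COP = 7.8765, Qh = 15.7137 kW


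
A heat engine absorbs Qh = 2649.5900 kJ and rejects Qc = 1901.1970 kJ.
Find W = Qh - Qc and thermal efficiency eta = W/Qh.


W = 2649.5900 - 1901.1970 = 748.3930 kJ
eta = 748.3930 / 2649.5900 = 0.2825 = 28.2456%

W = 748.3930 kJ, eta = 28.2456%


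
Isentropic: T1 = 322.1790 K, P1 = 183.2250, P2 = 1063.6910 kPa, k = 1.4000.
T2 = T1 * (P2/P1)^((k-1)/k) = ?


(k-1)/k = 0.2857
(P2/P1)^exp = 1.6529
T2 = 322.1790 * 1.6529 = 532.5184 K

532.5184 K


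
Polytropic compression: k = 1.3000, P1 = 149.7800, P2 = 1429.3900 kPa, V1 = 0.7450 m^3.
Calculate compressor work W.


(k-1)/k = 0.2308
(P2/P1)^exp = 1.6830
W = 4.3333 * 149.7800 * 0.7450 * (1.6830 - 1) = 330.2573 kJ

330.2573 kJ


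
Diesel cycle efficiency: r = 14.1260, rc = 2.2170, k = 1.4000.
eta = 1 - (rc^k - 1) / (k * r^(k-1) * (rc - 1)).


r^(k-1) = 2.8841
rc^k = 3.0484
eta = 0.5831 = 58.3142%

58.3142%


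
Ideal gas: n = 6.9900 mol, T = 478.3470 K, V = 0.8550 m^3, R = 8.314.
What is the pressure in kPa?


P = nRT/V = 6.9900 * 8.314 * 478.3470 / 0.8550
= 27799.0689 / 0.8550 = 32513.5309 Pa = 32.5135 kPa

32.5135 kPa


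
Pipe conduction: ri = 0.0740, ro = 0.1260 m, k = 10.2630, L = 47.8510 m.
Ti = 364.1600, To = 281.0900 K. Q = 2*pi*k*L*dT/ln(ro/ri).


dT = 83.0700 K
ln(ro/ri) = 0.5322
Q = 2*pi*10.2630*47.8510*83.0700 / 0.5322 = 481615.9211 W

481615.9211 W


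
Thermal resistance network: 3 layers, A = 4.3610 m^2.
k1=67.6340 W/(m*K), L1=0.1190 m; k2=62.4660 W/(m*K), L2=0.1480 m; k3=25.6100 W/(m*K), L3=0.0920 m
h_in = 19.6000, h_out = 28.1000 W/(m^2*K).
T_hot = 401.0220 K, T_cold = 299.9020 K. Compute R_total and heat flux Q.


R_conv_in = 1/(19.6000*4.3610) = 0.0117
R_1 = 0.1190/(67.6340*4.3610) = 0.0004
R_2 = 0.1480/(62.4660*4.3610) = 0.0005
R_3 = 0.0920/(25.6100*4.3610) = 0.0008
R_conv_out = 1/(28.1000*4.3610) = 0.0082
R_total = 0.0216 K/W
Q = 101.1200 / 0.0216 = 4674.9749 W

R_total = 0.0216 K/W, Q = 4674.9749 W


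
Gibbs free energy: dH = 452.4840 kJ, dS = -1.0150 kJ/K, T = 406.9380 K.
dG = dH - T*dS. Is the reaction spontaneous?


T*dS = 406.9380 * -1.0150 = -413.0421 kJ
dG = 452.4840 + 413.0421 = 865.5261 kJ (non-spontaneous)

dG = 865.5261 kJ, non-spontaneous


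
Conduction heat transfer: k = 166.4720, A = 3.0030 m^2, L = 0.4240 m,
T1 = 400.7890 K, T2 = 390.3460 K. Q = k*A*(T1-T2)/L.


dT = 10.4430 K
Q = 166.4720 * 3.0030 * 10.4430 / 0.4240 = 12312.7752 W

12312.7752 W


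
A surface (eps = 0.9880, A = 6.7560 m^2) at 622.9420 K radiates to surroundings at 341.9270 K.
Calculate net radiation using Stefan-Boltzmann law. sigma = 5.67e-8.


T^4 = 1.5059e+11
Tsurr^4 = 1.3669e+10
Q = 0.9880 * 5.67e-8 * 6.7560 * 1.3692e+11 = 51819.5662 W

51819.5662 W


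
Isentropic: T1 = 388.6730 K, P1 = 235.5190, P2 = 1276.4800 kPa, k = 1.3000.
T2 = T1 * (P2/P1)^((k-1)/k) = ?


(k-1)/k = 0.2308
(P2/P1)^exp = 1.4770
T2 = 388.6730 * 1.4770 = 574.0718 K

574.0718 K


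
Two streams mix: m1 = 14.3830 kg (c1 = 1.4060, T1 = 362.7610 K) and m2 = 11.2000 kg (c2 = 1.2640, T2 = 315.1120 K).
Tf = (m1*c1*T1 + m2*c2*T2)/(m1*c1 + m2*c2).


num = 11796.9112
den = 34.3793
Tf = 343.1400 K

343.1400 K


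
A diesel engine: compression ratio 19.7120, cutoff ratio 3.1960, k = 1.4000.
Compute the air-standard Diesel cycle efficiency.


r^(k-1) = 3.2953
rc^k = 5.0869
eta = 0.5966 = 59.6599%

59.6599%


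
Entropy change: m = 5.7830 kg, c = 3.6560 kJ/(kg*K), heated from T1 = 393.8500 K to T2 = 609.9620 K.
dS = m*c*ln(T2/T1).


T2/T1 = 1.5487
ln(T2/T1) = 0.4374
dS = 5.7830 * 3.6560 * 0.4374 = 9.2484 kJ/K

9.2484 kJ/K


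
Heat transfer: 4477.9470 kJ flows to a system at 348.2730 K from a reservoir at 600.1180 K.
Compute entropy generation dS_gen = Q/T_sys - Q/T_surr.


dS_sys = 4477.9470/348.2730 = 12.8576 kJ/K
dS_surr = -4477.9470/600.1180 = -7.4618 kJ/K
dS_gen = 12.8576 - 7.4618 = 5.3958 kJ/K (irreversible)

dS_gen = 5.3958 kJ/K, irreversible


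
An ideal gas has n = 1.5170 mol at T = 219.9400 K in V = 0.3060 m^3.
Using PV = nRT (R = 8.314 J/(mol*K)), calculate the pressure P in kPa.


P = nRT/V = 1.5170 * 8.314 * 219.9400 / 0.3060
= 2773.9576 / 0.3060 = 9065.2210 Pa = 9.0652 kPa

9.0652 kPa


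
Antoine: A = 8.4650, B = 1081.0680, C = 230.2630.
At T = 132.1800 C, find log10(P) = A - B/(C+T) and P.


C+T = 362.4430
B/(C+T) = 2.9827
log10(P) = 8.4650 - 2.9827 = 5.4823
P = 10^5.4823 = 303580.8974 mmHg

303580.8974 mmHg


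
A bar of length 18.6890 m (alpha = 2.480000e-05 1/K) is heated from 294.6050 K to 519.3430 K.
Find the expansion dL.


dT = 224.7380 K
dL = 2.480000e-05 * 18.6890 * 224.7380 = 0.104163 m
L_final = 18.793163 m

dL = 0.104163 m


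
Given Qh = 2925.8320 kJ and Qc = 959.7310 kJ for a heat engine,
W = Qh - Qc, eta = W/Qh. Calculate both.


W = 2925.8320 - 959.7310 = 1966.1010 kJ
eta = 1966.1010 / 2925.8320 = 0.6720 = 67.1980%

W = 1966.1010 kJ, eta = 67.1980%


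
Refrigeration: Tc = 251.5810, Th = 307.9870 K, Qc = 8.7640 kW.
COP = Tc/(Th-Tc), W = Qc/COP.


COP = 251.5810 / 56.4060 = 4.4602
W = 8.7640 / 4.4602 = 1.9649 kW

COP = 4.4602, W = 1.9649 kW


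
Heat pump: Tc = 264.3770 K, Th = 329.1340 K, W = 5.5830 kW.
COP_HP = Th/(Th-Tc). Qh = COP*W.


COP = 329.1340 / 64.7570 = 5.0826
Qh = 5.0826 * 5.5830 = 28.3762 kW

COP = 5.0826, Qh = 28.3762 kW


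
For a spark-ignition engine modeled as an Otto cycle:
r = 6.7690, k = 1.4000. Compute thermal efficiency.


r^(k-1) = 2.1489
eta = 1 - 1/2.1489 = 0.5346 = 53.4639%

53.4639%


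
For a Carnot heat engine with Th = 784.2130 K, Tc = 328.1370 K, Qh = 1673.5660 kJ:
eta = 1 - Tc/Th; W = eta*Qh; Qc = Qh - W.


eta = 1 - 328.1370/784.2130 = 0.5816
W = 0.5816 * 1673.5660 = 973.2984 kJ
Qc = 1673.5660 - 973.2984 = 700.2676 kJ

eta = 58.1572%, W = 973.2984 kJ, Qc = 700.2676 kJ


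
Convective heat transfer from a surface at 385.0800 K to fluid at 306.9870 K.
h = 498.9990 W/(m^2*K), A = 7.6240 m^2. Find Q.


dT = 78.0930 K
Q = 498.9990 * 7.6240 * 78.0930 = 297094.5396 W

297094.5396 W


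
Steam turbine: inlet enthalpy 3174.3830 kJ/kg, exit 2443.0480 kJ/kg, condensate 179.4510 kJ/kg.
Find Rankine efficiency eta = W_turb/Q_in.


W = 731.3350 kJ/kg
Q_in = 2994.9320 kJ/kg
eta = 0.2442 = 24.4191%

eta = 24.4191%


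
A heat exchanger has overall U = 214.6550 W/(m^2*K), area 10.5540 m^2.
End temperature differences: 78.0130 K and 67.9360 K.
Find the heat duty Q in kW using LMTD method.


LMTD = 72.8584 K
Q = 214.6550 * 10.5540 * 72.8584 = 165058.4183 W = 165.0584 kW

165.0584 kW


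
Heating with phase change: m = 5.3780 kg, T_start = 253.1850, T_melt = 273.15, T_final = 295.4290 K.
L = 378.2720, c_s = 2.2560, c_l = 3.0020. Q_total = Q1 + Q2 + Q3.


Q1 (sensible, solid) = 5.3780 * 2.2560 * 19.9650 = 242.2307 kJ
Q2 (latent) = 5.3780 * 378.2720 = 2034.3468 kJ
Q3 (sensible, liquid) = 5.3780 * 3.0020 * 22.2790 = 359.6890 kJ
Q_total = 2636.2665 kJ

2636.2665 kJ


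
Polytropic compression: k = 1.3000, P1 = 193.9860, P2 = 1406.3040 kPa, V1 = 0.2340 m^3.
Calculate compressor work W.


(k-1)/k = 0.2308
(P2/P1)^exp = 1.5795
W = 4.3333 * 193.9860 * 0.2340 * (1.5795 - 1) = 113.9981 kJ

113.9981 kJ


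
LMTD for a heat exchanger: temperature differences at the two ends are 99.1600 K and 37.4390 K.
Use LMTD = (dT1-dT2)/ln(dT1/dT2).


dT1/dT2 = 2.6486
ln(dT1/dT2) = 0.9740
LMTD = 61.7210 / 0.9740 = 63.3672 K

63.3672 K


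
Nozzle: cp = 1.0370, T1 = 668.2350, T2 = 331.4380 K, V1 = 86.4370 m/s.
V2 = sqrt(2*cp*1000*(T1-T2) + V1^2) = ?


dT = 336.7970 K
2*cp*1000*dT = 698516.9780
V1^2 = 7471.3550
V2 = sqrt(705988.3330) = 840.2311 m/s

840.2311 m/s


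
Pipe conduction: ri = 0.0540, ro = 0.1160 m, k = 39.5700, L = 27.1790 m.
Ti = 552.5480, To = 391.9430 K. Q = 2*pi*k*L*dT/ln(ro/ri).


dT = 160.6050 K
ln(ro/ri) = 0.7646
Q = 2*pi*39.5700*27.1790*160.6050 / 0.7646 = 1419386.4998 W

1419386.4998 W


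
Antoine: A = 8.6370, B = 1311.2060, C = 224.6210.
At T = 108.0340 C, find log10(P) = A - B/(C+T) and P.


C+T = 332.6550
B/(C+T) = 3.9416
log10(P) = 8.6370 - 3.9416 = 4.6954
P = 10^4.6954 = 49586.1927 mmHg

49586.1927 mmHg


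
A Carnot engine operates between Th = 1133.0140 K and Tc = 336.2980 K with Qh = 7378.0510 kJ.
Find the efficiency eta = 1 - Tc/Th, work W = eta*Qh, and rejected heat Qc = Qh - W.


eta = 1 - 336.2980/1133.0140 = 0.7032
W = 0.7032 * 7378.0510 = 5188.1188 kJ
Qc = 7378.0510 - 5188.1188 = 2189.9322 kJ

eta = 70.3183%, W = 5188.1188 kJ, Qc = 2189.9322 kJ


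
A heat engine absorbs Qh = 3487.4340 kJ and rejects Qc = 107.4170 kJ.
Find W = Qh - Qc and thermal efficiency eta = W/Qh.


W = 3487.4340 - 107.4170 = 3380.0170 kJ
eta = 3380.0170 / 3487.4340 = 0.9692 = 96.9199%

W = 3380.0170 kJ, eta = 96.9199%


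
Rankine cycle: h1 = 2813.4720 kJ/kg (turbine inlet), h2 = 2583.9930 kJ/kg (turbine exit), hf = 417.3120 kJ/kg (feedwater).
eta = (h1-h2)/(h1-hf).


W = 229.4790 kJ/kg
Q_in = 2396.1600 kJ/kg
eta = 0.0958 = 9.5769%

eta = 9.5769%


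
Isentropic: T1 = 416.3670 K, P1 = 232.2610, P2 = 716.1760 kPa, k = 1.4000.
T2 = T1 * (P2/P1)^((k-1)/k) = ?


(k-1)/k = 0.2857
(P2/P1)^exp = 1.3795
T2 = 416.3670 * 1.3795 = 574.3849 K

574.3849 K


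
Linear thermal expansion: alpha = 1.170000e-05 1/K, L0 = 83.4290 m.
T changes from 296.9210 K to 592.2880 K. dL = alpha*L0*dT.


dT = 295.3670 K
dL = 1.170000e-05 * 83.4290 * 295.3670 = 0.288313 m
L_final = 83.717313 m

dL = 0.288313 m
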